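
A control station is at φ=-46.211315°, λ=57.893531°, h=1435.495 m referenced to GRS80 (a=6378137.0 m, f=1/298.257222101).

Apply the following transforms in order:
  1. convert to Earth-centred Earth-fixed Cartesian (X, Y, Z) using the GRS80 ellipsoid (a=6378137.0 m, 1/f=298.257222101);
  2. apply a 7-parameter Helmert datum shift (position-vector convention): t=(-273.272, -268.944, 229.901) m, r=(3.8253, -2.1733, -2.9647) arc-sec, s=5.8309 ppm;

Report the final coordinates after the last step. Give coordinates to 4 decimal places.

X=2350315.8495 m, Y=3745839.9662 m, Z=-4582271.6039 m

start: φ=-46.211315°, λ=57.893531°, h=1435.495 m
→ ECEF (a=6378137.000, f=1/298.257222101): X=2350473.2887, Y=3746035.8647, Z=-4582569.0230
→ Helmert 7p (PV): X=2350315.8495, Y=3745839.9662, Z=-4582271.6039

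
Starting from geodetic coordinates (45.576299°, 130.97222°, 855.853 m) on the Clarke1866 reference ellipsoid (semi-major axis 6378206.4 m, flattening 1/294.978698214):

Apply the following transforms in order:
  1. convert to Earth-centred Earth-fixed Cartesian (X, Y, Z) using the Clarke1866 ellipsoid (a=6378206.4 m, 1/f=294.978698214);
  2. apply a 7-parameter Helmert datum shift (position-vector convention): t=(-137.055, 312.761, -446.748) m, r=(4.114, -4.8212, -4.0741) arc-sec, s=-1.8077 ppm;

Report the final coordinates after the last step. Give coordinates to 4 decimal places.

X=-2932959.7387 m, Y=3377367.2613 m, Z=4532360.5544 m

start: φ=45.576299°, λ=130.972220°, h=855.853 m
→ ECEF (a=6378206.400, f=1/294.978698214): X=-2932788.7397, Y=3377093.0852, Z=4532816.6900
→ Helmert 7p (PV): X=-2932959.7387, Y=3377367.2613, Z=4532360.5544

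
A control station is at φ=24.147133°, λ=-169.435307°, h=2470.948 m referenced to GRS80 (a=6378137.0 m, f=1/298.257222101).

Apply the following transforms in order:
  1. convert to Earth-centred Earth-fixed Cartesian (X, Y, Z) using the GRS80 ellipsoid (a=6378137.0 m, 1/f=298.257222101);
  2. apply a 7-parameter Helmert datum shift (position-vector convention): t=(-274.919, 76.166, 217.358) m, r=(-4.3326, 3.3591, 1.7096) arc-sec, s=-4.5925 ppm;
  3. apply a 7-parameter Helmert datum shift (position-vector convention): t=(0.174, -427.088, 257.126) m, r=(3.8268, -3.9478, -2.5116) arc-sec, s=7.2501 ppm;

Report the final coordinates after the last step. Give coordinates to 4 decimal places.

start: φ=24.147133°, λ=-169.435307°, h=2470.948 m
→ ECEF (a=6378137.000, f=1/298.257222101): X=-5726802.7826, Y=-1068089.8440, Z=2594173.1660
→ Helmert 7p (PV): X=-5727000.3016, Y=-1068001.7480, Z=2594494.3081
→ Helmert 7p (PV): X=-5727104.3113, Y=-1068414.9790, Z=2594640.8173

X=-5727104.3113 m, Y=-1068414.9790 m, Z=2594640.8173 m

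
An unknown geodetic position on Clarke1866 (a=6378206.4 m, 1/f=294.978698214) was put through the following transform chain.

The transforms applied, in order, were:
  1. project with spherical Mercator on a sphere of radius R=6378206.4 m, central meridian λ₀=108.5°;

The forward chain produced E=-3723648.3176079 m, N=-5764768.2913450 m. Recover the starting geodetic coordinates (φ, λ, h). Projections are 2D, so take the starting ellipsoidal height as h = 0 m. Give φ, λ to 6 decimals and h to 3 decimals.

φ=-45.902294°, λ=75.050262°, h=0.000 m

start: E=-3723648.3176, N=-5764768.2913 m
→ merc⁻¹: φ=-45.90229400°, λ=75.05026200°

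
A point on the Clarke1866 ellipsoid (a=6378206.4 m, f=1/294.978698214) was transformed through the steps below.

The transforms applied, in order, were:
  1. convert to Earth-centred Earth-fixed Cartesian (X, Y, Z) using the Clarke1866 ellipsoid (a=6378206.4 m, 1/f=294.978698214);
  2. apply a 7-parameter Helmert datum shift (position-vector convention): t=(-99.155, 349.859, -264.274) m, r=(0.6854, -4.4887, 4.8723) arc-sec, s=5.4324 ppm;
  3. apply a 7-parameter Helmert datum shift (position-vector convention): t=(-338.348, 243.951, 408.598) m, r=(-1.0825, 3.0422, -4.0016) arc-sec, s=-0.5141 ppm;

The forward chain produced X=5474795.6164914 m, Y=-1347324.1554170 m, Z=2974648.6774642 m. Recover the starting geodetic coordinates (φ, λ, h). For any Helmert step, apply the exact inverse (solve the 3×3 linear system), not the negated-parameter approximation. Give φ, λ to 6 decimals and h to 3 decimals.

start: X=5474795.6165, Y=-1347324.1554, Z=2974648.6775 m
→ Helmert⁻¹: X=5475119.0526, Y=-1347478.1898, Z=2974315.2894
→ Helmert⁻¹: X=5475221.3531, Y=-1347940.1764, Z=2974448.7326
→ geod (Bowring, a=6378206.400): φ=27.97275200°, λ=-13.83055900°, h=1653.6200 m

φ=27.972752°, λ=-13.830559°, h=1653.620 m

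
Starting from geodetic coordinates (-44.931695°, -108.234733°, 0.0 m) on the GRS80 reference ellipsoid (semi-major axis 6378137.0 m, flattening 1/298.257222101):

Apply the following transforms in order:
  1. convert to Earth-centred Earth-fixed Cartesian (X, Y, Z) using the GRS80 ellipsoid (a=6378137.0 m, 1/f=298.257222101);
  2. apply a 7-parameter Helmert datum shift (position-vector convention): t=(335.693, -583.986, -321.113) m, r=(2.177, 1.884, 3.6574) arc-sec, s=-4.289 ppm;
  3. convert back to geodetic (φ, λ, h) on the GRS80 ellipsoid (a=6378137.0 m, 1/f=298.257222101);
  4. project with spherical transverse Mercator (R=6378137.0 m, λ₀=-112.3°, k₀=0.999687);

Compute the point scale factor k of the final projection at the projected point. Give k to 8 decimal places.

1.00095260

start: φ=-44.931695°, λ=-108.234733°, h=0.000 m
→ ECEF (a=6378137.000, f=1/298.257222101): X=-1415281.2519, Y=-4295823.8610, Z=-4481977.6970
→ Helmert 7p (PV): X=-1414904.2551, Y=-4296367.2129, Z=-4482311.9995
→ geod (Bowring, a=6378137.000): φ=-44.93129446°, λ=-108.22804392°, h=517.9620 m
→ into tm (λ₀=-112.3°): φ=-44.93129446°, λ−λ₀=4.07195608°
scale k = 1.00095260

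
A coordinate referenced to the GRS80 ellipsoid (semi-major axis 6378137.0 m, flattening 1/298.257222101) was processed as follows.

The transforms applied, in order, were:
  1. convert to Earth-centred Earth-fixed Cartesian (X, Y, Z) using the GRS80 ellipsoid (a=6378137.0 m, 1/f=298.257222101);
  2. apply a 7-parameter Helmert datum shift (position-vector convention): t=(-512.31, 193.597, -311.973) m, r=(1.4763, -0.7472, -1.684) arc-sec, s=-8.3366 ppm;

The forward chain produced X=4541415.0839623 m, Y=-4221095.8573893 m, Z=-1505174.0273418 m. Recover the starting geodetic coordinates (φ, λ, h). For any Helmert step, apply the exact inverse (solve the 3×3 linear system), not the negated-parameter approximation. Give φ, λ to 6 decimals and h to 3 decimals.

start: X=4541415.0840, Y=-4221095.8574, Z=-1505174.0273 m
→ Helmert⁻¹: X=4541994.2709, Y=-4221298.3346, Z=-1504860.8403
→ geod (Bowring, a=6378137.000): φ=-13.72983700°, λ=-42.90417500°, h=3785.1970 m

φ=-13.729837°, λ=-42.904175°, h=3785.197 m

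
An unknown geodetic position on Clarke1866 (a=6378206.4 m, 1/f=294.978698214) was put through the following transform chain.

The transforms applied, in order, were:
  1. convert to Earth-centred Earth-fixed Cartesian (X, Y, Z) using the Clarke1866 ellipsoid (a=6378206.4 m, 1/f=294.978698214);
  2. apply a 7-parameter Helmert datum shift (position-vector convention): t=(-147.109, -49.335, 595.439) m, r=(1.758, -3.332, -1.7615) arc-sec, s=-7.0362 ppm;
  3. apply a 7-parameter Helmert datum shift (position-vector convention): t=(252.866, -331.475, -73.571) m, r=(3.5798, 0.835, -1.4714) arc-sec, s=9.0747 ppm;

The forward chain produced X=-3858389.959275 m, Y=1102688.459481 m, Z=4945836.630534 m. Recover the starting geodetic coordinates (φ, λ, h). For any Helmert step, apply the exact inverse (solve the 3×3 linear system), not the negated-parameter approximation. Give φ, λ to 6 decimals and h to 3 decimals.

φ=51.131438°, λ=164.044698°, h=3587.497 m

start: X=-3858389.9593, Y=1102688.4595, Z=4945836.6305 m
→ Helmert⁻¹: X=-3858635.7000, Y=1103068.2359, Z=4945830.5546
→ Helmert⁻¹: X=-3858445.2744, Y=1103134.5307, Z=4945322.8388
→ geod (Bowring, a=6378206.400): φ=51.13143800°, λ=164.04469800°, h=3587.4970 m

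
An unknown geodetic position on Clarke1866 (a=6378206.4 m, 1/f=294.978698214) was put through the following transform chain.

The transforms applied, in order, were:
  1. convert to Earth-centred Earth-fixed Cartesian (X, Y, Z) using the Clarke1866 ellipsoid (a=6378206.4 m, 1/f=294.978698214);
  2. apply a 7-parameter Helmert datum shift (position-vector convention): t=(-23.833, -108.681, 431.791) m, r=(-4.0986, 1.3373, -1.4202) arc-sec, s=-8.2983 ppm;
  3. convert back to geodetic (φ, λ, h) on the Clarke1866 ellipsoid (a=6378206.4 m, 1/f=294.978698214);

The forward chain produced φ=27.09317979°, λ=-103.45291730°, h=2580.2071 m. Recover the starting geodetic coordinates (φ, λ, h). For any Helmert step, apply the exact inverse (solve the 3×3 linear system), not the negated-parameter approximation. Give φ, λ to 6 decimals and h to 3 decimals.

φ=27.088969°, λ=-103.452593°, h=2337.069 m

start: φ=27.093180°, λ=-103.452917°, h=2580.207 m
→ ECEF (a=6378206.400, f=1/294.978698214): X=-1322499.4870, Y=-5528617.0757, Z=2888424.0504
→ Helmert⁻¹: X=-1322467.2855, Y=-5528620.7621, Z=2887897.7940
→ geod (Bowring, a=6378206.400): φ=27.08896900°, λ=-103.45259300°, h=2337.0690 m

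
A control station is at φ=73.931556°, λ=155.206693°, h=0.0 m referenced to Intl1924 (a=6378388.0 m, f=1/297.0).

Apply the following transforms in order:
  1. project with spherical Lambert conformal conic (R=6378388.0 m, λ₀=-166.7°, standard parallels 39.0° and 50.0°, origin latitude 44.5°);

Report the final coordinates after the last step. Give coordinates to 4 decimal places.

E=-1351550.5117 m, N=3768372.6346 m

start: φ=73.931556°, λ=155.206693°, h=0.000 m
→ lcc (R=6378388.0, λ₀=-166.7°): E=-1351550.5117, N=3768372.6346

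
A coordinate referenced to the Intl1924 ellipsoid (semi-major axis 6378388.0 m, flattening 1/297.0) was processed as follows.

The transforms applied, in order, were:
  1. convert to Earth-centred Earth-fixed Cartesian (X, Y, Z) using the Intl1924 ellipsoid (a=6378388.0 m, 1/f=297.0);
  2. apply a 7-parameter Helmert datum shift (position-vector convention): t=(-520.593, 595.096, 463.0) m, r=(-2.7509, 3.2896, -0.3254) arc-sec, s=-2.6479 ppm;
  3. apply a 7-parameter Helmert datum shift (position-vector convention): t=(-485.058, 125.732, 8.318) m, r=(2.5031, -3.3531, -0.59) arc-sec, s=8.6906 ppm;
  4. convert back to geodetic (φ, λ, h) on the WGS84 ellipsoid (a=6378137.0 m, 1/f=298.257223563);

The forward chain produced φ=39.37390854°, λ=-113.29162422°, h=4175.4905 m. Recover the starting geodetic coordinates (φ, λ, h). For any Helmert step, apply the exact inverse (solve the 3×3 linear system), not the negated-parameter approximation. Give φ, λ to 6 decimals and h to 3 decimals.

start: φ=39.373909°, λ=-113.291624°, h=4175.490 m
→ ECEF (a=6378137.000, f=1/298.257223563): X=-1953460.5278, Y=-4537710.4343, Z=4027140.4781
→ Helmert⁻¹: X=-1952880.0506, Y=-4537753.4447, Z=4027183.9761
→ Helmert⁻¹: X=-1952421.6861, Y=-4538417.3402, Z=4026639.9727
→ geod (Bowring, a=6378388.000): φ=39.36986900°, λ=-113.27731700°, h=3828.1980 m

φ=39.369869°, λ=-113.277317°, h=3828.198 m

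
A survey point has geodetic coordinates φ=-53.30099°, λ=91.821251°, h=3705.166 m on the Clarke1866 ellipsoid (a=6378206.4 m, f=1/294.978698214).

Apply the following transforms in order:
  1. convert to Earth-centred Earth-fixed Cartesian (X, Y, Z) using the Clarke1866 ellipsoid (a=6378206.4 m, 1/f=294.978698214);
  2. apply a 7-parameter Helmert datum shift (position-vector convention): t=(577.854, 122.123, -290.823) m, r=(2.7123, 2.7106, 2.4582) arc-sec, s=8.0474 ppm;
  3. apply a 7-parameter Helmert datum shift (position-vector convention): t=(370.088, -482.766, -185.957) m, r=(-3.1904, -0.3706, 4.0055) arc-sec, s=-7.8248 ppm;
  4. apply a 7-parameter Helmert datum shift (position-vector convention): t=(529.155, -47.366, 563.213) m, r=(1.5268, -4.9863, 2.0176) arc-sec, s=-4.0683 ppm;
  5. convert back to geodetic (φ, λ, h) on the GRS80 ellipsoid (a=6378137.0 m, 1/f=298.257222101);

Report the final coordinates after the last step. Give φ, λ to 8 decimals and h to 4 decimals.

φ=-53.30148247°, λ=91.80067668°, h=3256.2985 m

start: φ=-53.300990°, λ=91.821251°, h=3705.166 m
→ ECEF (a=6378206.400, f=1/294.978698214): X=-121475.8641, Y=3820291.6655, Z=-5093399.6126
→ Helmert 7p (PV): X=-121011.4518, Y=3820510.0610, Z=-5093679.5922
→ Helmert 7p (PV): X=-120705.4558, Y=3819916.2644, Z=-5093885.0028
→ Helmert 7p (PV): X=-120090.0341, Y=3819889.8827, Z=-5093275.7089
→ geod (Bowring, a=6378137.000): φ=-53.30148247°, λ=91.80067668°, h=3256.2985 m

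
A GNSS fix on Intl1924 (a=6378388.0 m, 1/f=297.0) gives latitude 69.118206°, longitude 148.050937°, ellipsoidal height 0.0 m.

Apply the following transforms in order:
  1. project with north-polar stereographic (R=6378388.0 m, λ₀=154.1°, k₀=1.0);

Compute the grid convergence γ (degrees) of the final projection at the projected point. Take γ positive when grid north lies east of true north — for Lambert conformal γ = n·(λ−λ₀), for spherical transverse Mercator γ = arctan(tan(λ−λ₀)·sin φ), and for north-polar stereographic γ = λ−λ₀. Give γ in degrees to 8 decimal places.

start: φ=69.118206°, λ=148.050937°, h=0.000 m
→ into stereo (λ₀=154.1°): φ=69.11820600°, λ−λ₀=-6.04906300°
convergence γ = -6.04906300°

-6.04906300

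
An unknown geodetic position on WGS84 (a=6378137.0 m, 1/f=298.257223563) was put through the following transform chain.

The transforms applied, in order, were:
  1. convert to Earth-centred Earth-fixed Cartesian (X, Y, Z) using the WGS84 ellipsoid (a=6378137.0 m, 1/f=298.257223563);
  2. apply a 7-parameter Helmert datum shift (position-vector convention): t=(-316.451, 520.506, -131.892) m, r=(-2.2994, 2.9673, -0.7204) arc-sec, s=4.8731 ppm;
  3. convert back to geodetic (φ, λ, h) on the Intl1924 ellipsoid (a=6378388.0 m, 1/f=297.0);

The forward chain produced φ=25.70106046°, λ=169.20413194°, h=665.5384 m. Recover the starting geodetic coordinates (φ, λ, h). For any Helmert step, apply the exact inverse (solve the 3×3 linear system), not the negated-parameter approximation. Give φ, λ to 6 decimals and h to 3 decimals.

φ=25.702396°, λ=169.209209°, h=557.405 m

start: φ=25.701060°, λ=169.204132°, h=665.538 m
→ ECEF (a=6378388.000, f=1/297.0): X=-5649805.1755, Y=1077335.7162, Z=2749583.5804
→ Helmert⁻¹: X=-5649504.5106, Y=1076759.5790, Z=2749632.8033
→ geod (Bowring, a=6378137.000): φ=25.70239600°, λ=169.20920900°, h=557.4050 m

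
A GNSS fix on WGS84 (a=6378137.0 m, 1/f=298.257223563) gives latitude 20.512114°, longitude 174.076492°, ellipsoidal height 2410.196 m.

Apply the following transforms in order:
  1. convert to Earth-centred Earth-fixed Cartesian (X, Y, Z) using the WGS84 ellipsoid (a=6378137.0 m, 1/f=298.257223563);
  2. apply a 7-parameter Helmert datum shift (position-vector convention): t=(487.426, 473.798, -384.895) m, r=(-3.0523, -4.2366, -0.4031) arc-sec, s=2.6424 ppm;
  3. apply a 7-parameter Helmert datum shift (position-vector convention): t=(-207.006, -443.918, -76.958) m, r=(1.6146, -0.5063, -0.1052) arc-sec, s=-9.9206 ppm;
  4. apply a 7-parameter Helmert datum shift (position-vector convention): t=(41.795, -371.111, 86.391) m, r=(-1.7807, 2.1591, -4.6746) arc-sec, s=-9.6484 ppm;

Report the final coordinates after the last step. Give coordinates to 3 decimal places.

X=-5946132.953 m, Y=616813.868 m, Z=2221232.538 m

start: φ=20.512114°, λ=174.076492°, h=2410.196 m
→ ECEF (a=6378137.000, f=1/298.257223563): X=-5946543.4843, Y=616981.4699, Z=2221729.7112
→ Helmert 7p (PV): X=-5946116.1992, Y=617501.3967, Z=2221219.4167
→ Helmert 7p (PV): X=-5946269.3534, Y=617036.9982, Z=2221110.6613
→ Helmert 7p (PV): X=-5946132.9531, Y=616813.8682, Z=2221232.5379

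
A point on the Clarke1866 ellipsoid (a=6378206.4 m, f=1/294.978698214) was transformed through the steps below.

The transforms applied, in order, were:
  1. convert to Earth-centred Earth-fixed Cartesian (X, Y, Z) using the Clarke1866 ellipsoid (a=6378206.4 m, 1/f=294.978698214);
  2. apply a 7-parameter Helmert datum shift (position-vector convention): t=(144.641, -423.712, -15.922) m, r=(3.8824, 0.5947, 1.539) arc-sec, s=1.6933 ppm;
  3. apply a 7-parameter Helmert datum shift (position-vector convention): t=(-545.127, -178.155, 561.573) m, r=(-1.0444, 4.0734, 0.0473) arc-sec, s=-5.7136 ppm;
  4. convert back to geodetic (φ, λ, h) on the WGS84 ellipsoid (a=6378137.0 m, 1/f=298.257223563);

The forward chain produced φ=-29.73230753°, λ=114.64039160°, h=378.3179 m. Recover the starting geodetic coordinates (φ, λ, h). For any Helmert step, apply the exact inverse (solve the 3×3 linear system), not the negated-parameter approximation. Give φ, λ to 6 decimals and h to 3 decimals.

φ=-29.737987°, λ=114.633113°, h=994.033 m

start: φ=-29.732308°, λ=114.640392°, h=378.318 m
→ ECEF (a=6378137.000, f=1/298.257223563): X=-2311147.7187, Y=5038596.8182, Z=-3144828.5648
→ Helmert⁻¹: X=-2310552.5210, Y=5038820.2193, Z=-3145428.2256
→ Helmert⁻¹: X=-2310646.5814, Y=5039193.4327, Z=-3145508.4893
→ geod (Bowring, a=6378206.400): φ=-29.73798700°, λ=114.63311300°, h=994.0330 m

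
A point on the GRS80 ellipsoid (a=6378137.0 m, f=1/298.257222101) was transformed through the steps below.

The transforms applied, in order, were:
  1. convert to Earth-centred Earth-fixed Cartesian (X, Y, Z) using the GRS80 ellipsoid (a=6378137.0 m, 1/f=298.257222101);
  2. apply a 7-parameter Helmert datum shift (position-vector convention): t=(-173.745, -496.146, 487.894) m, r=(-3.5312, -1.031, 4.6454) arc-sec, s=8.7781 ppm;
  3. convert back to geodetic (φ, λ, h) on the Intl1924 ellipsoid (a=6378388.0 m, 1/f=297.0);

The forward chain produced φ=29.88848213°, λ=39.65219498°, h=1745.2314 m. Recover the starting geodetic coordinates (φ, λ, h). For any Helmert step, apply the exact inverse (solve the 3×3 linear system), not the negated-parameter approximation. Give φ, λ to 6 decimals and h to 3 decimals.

φ=29.882341°, λ=39.653175°, h=2065.166 m

start: φ=29.888482°, λ=39.652195°, h=1745.231 m
→ ECEF (a=6378388.000, f=1/297.0): X=4262481.6240, Y=3532776.8639, Z=3160577.1256
→ Helmert⁻¹: X=4262713.3175, Y=3533091.8918, Z=3160100.6711
→ geod (Bowring, a=6378137.000): φ=29.88234100°, λ=39.65317500°, h=2065.1660 m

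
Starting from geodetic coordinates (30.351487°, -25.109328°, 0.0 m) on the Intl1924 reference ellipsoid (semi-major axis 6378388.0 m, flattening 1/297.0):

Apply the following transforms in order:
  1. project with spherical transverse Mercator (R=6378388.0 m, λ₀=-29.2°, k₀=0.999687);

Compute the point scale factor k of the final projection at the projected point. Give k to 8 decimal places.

1.00158650

start: φ=30.351487°, λ=-25.109328°, h=0.000 m
→ into tm (λ₀=-29.2°): φ=30.35148700°, λ−λ₀=4.09067200°
scale k = 1.00158650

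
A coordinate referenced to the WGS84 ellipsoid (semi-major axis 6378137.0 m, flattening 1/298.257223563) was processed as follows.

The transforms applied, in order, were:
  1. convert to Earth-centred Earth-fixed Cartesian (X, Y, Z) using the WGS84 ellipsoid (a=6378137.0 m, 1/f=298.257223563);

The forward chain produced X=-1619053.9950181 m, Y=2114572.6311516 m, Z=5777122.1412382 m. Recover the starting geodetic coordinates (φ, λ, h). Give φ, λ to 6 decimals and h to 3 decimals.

φ=65.396529°, λ=127.440012°, h=953.166 m

start: X=-1619053.9950, Y=2114572.6312, Z=5777122.1412 m
→ geod (Bowring, a=6378137.000): φ=65.39652900°, λ=127.44001200°, h=953.1660 m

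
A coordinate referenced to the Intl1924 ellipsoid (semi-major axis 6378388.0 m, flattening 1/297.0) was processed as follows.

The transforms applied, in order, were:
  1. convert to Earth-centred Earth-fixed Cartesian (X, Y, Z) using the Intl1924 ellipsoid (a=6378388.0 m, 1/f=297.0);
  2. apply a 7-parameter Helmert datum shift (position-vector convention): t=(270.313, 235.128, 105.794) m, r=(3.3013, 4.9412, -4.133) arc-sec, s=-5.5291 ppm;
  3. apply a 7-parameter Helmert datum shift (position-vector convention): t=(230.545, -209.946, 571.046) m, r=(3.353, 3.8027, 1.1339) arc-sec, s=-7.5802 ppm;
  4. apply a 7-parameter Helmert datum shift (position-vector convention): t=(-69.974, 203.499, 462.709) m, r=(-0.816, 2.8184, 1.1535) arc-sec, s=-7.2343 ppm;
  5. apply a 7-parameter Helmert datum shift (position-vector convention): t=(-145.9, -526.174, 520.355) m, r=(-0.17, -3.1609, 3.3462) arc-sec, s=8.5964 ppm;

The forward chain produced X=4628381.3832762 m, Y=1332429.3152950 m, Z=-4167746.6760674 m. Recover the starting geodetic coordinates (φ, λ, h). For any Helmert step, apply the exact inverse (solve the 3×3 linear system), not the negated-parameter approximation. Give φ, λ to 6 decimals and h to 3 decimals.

φ=-41.072599°, λ=16.062229°, h=1108.288 m

start: X=4628381.3833, Y=1332429.3153, Z=-4167746.6761 m
→ Helmert⁻¹: X=4628445.2409, Y=1332872.3797, Z=-4168301.0292
→ Helmert⁻¹: X=4628613.1133, Y=1332669.1288, Z=-4168725.3791
→ Helmert⁻¹: X=4628501.8440, Y=1332795.9594, Z=-4169264.3640
→ Helmert⁻¹: X=4628330.2977, Y=1332594.2084, Z=-4169303.6649
→ geod (Bowring, a=6378388.000): φ=-41.07259900°, λ=16.06222900°, h=1108.2880 m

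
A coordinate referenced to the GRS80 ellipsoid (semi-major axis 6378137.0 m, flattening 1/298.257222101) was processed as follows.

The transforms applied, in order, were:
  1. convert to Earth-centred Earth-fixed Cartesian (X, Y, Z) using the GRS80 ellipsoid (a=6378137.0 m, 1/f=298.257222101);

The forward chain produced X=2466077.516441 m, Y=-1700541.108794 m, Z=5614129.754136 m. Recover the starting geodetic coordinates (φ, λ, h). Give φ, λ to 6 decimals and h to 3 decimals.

φ=62.076224°, λ=-34.589108°, h=1846.384 m

start: X=2466077.5164, Y=-1700541.1088, Z=5614129.7541 m
→ geod (Bowring, a=6378137.000): φ=62.07622400°, λ=-34.58910800°, h=1846.3840 m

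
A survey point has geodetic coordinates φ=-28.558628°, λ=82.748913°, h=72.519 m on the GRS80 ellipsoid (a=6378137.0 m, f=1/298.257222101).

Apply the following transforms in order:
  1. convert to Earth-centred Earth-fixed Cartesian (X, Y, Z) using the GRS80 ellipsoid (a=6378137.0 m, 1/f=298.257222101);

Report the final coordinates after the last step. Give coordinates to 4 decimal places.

X=707634.0882 m, Y=5561615.5882 m, Z=-3031060.1236 m

start: φ=-28.558628°, λ=82.748913°, h=72.519 m
→ ECEF (a=6378137.000, f=1/298.257222101): X=707634.0882, Y=5561615.5882, Z=-3031060.1236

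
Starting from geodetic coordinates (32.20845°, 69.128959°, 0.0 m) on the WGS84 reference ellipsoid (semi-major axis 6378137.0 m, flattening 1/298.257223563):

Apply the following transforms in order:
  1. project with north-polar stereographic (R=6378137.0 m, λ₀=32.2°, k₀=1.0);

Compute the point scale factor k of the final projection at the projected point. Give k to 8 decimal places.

start: φ=32.208450°, λ=69.128959°, h=0.000 m
→ into stereo (λ₀=32.2°): φ=32.20845000°, λ−λ₀=36.92895900°
scale k = 1.30463053

1.30463053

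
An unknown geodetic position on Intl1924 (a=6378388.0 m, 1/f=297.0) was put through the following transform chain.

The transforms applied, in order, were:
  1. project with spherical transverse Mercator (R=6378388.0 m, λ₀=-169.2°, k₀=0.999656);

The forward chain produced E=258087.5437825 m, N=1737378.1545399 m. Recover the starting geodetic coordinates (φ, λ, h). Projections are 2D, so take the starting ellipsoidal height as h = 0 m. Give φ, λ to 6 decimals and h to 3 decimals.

start: E=258087.5438, N=1737378.1545 m
→ tm⁻¹: φ=15.59878400°, λ=-166.79277500°

φ=15.598784°, λ=-166.792775°, h=0.000 m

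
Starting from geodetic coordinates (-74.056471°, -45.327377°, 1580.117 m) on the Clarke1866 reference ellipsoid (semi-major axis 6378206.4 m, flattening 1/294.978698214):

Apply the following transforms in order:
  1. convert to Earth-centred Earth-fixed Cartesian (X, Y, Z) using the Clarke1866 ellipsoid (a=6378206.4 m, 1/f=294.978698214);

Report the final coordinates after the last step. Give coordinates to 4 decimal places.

X=1235949.6992 m, Y=-1250154.9749 m, Z=-6112012.9558 m

start: φ=-74.056471°, λ=-45.327377°, h=1580.117 m
→ ECEF (a=6378206.400, f=1/294.978698214): X=1235949.6992, Y=-1250154.9749, Z=-6112012.9558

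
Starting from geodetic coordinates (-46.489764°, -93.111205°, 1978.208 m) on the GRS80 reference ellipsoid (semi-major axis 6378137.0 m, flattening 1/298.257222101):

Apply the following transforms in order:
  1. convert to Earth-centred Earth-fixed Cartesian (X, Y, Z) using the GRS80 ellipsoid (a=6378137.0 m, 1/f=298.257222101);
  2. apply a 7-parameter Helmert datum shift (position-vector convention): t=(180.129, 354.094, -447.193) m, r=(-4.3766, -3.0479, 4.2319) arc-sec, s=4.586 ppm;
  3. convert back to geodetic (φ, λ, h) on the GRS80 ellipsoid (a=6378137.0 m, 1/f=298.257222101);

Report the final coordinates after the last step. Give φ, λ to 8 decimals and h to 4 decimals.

start: φ=-46.489764°, λ=-93.111205°, h=1978.208 m
→ ECEF (a=6378137.000, f=1/298.257222101): X=-238825.5273, Y=-4393874.0724, Z=-4604331.7829
→ Helmert 7p (PV): X=-238488.3079, Y=-4393642.7254, Z=-4604710.3892
→ geod (Bowring, a=6378137.000): φ=-46.49373412°, λ=-93.10698389°, h=2081.1715 m

φ=-46.49373412°, λ=-93.10698389°, h=2081.1715 m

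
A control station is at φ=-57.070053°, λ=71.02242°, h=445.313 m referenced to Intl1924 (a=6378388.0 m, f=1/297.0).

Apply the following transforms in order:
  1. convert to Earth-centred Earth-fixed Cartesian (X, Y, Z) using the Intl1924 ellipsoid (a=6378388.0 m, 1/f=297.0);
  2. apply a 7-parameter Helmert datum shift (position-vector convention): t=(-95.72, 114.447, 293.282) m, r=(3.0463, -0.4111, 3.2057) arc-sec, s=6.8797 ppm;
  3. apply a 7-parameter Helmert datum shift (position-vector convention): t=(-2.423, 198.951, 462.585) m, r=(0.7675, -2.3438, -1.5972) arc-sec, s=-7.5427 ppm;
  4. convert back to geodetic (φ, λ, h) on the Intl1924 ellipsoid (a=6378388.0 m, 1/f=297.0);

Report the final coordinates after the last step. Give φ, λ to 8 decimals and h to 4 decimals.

start: φ=-57.070053°, λ=71.022420°, h=445.313 m
→ ECEF (a=6378388.000, f=1/297.0): X=1130342.6386, Y=3286931.0467, Z=-5330629.9838
→ Helmert 7p (PV): X=1130214.2347, Y=3287164.4023, Z=-5330322.5774
→ Helmert 7p (PV): X=1130289.3089, Y=3287349.6412, Z=-5329794.7136
→ geod (Bowring, a=6378388.000): φ=-57.06312301°, λ=71.02549486°, h=-49.9525 m

φ=-57.06312301°, λ=71.02549486°, h=-49.9525 m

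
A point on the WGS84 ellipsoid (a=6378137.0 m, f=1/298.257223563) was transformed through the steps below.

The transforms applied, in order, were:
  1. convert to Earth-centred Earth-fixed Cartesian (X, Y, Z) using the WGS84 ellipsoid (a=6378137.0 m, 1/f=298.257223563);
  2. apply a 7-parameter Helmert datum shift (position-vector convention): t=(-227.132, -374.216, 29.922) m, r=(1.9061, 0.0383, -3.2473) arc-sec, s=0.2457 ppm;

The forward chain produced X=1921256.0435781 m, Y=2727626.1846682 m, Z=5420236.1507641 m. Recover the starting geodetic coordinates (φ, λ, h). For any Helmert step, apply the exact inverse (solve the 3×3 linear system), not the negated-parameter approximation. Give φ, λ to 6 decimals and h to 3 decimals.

start: X=1921256.0436, Y=2727626.1847, Z=5420236.1508 m
→ Helmert⁻¹: X=1921438.7479, Y=2728080.0684, Z=5420180.0435
→ geod (Bowring, a=6378137.000): φ=58.55385100°, λ=54.84223400°, h=2350.5510 m

φ=58.553851°, λ=54.842234°, h=2350.551 m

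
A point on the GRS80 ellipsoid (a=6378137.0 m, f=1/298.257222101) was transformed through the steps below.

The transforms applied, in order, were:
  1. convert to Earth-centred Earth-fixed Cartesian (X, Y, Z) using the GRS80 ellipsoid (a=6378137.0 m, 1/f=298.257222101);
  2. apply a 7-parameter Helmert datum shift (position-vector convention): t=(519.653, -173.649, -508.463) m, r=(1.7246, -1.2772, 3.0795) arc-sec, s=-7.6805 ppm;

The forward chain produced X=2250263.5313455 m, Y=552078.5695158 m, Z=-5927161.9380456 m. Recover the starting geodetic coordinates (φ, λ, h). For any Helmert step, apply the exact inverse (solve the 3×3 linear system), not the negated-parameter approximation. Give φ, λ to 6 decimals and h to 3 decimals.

start: X=2250263.5313, Y=552078.5695, Z=-5927161.9380 m
→ Helmert⁻¹: X=2249732.7030, Y=552173.3181, Z=-5926717.5423
→ geod (Bowring, a=6378137.000): φ=-68.78165200°, λ=13.79005500°, h=3772.1350 m

φ=-68.781652°, λ=13.790055°, h=3772.135 m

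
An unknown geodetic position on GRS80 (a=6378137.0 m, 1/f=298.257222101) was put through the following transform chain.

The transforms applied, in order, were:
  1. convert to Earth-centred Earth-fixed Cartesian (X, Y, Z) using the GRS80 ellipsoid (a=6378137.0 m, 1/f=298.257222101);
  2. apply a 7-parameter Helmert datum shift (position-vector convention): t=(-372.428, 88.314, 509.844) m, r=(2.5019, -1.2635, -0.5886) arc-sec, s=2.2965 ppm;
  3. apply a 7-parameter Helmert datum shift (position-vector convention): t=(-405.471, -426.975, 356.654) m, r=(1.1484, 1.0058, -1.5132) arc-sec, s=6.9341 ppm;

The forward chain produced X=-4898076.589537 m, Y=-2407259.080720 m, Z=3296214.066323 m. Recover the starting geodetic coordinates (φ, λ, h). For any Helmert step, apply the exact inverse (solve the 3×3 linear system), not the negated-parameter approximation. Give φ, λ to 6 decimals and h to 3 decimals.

φ=31.298635°, λ=-153.826790°, h=2186.475 m

start: X=-4898076.5895, Y=-2407259.0807, Z=3296214.0663 m
→ Helmert⁻¹: X=-4897635.5721, Y=-2406832.9968, Z=3295824.0768
→ Helmert⁻¹: X=-4897224.8431, Y=-2406889.7868, Z=3295365.8582
→ geod (Bowring, a=6378137.000): φ=31.29863500°, λ=-153.82679000°, h=2186.4750 m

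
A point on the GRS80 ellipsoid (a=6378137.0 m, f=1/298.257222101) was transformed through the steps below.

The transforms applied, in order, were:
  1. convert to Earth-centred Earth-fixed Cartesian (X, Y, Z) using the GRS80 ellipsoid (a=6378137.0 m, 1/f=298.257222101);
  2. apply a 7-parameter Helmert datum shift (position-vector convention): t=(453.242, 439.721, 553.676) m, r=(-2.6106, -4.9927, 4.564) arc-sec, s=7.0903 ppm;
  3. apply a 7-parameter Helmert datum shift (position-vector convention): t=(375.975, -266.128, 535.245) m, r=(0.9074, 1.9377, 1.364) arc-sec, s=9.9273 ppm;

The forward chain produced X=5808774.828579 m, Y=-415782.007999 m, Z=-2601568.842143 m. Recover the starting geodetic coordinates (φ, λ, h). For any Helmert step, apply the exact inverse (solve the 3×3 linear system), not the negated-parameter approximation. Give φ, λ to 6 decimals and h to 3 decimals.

start: X=5808774.8286, Y=-415782.0080, Z=-2601568.8421 m
→ Helmert⁻¹: X=5808362.8884, Y=-415561.6118, Z=-2602021.8623
→ Helmert⁻¹: X=5807796.2608, Y=-416093.9505, Z=-2602702.9311
→ geod (Bowring, a=6378137.000): φ=-24.22797000°, λ=-4.09789900°, h=3345.8850 m

φ=-24.227970°, λ=-4.097899°, h=3345.885 m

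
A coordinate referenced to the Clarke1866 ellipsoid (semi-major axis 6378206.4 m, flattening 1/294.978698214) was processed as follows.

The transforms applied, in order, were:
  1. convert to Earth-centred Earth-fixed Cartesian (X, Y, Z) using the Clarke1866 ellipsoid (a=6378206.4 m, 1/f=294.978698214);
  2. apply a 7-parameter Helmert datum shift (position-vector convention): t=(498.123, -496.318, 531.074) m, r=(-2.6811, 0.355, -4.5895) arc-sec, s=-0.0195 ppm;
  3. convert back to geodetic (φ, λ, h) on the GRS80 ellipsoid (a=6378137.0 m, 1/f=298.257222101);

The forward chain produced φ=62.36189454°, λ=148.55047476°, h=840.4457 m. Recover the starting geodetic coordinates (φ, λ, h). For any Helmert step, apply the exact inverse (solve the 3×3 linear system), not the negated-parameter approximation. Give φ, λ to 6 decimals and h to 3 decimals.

start: φ=62.361895°, λ=148.550475°, h=840.446 m
→ ECEF (a=6378137.000, f=1/298.257222101): X=-2531077.3013, Y=1547980.7369, Z=5628082.1973
→ Helmert⁻¹: X=-2531619.6108, Y=1548347.6062, Z=5627567.0018
→ geod (Bowring, a=6378206.400): φ=62.35631000°, λ=148.54989500°, h=804.6560 m

φ=62.356310°, λ=148.549895°, h=804.656 m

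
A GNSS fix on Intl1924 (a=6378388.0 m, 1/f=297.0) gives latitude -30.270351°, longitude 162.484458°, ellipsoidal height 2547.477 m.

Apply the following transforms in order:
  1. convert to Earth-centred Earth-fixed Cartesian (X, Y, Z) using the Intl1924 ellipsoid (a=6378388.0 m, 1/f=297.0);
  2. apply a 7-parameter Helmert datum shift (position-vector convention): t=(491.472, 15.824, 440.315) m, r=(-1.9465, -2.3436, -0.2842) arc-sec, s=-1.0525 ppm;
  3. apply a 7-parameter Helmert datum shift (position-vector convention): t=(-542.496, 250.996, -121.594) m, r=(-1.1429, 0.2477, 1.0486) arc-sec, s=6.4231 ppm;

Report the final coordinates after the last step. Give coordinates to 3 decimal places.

X=-5259969.417 m, Y=1660222.429 m, Z=-3197399.946 m

start: φ=-30.270351°, λ=162.484458°, h=2547.477 m
→ ECEF (a=6378388.000, f=1/297.0): X=-5259916.4874, Y=1660014.0753, Z=-3197623.1851
→ Helmert 7p (PV): X=-5259380.8604, Y=1660005.2238, Z=-3197254.9336
→ Helmert 7p (PV): X=-5259969.4166, Y=1660222.4287, Z=-3197399.9460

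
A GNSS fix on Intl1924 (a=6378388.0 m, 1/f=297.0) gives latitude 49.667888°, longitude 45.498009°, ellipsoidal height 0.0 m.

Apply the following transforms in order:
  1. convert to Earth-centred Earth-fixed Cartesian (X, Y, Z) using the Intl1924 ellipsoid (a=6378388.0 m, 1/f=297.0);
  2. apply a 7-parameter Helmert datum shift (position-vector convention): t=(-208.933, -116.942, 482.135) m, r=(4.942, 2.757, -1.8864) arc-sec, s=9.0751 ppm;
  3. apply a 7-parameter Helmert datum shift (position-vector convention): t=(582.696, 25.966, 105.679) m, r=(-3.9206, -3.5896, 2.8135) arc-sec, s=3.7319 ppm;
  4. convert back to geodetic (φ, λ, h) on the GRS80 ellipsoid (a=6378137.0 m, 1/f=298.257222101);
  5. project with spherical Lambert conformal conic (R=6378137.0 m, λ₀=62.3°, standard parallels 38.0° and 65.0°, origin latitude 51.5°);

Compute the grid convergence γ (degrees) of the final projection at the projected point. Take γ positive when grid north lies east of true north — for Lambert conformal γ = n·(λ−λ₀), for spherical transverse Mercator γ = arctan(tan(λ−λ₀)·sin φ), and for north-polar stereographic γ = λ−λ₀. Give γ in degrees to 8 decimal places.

-13.28029996

start: φ=49.667888°, λ=45.498009°, h=0.000 m
→ ECEF (a=6378388.000, f=1/297.0): X=2899265.9883, Y=2950109.4360, Z=4839055.4812
→ Helmert 7p (PV): X=2899175.0279, Y=2949876.8086, Z=4839613.4620
→ Helmert 7p (PV): X=2899644.0827, Y=2950045.3186, Z=4839731.5859
→ geod (Bowring, a=6378137.000): φ=49.66950801°, λ=45.49365128°, h=855.3161 m
→ into lcc (λ₀=62.3°): φ=49.66950801°, λ−λ₀=-16.80634872°
convergence γ = -13.28029996°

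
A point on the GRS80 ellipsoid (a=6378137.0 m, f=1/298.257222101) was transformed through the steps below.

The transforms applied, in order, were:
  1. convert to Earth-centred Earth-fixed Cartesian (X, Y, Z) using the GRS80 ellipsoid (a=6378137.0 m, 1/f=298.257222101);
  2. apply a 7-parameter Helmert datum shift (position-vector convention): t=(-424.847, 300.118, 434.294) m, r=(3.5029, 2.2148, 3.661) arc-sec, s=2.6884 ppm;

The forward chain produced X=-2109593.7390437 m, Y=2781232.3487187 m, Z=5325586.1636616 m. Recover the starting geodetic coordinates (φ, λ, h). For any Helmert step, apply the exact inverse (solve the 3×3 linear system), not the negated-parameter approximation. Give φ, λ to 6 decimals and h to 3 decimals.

start: X=-2109593.7390, Y=2781232.3487, Z=5325586.1637 m
→ Helmert⁻¹: X=-2109171.0395, Y=2781052.6234, Z=5325067.6767
→ geod (Bowring, a=6378137.000): φ=56.93266900°, λ=127.17695100°, h=3884.0340 m

φ=56.932669°, λ=127.176951°, h=3884.034 m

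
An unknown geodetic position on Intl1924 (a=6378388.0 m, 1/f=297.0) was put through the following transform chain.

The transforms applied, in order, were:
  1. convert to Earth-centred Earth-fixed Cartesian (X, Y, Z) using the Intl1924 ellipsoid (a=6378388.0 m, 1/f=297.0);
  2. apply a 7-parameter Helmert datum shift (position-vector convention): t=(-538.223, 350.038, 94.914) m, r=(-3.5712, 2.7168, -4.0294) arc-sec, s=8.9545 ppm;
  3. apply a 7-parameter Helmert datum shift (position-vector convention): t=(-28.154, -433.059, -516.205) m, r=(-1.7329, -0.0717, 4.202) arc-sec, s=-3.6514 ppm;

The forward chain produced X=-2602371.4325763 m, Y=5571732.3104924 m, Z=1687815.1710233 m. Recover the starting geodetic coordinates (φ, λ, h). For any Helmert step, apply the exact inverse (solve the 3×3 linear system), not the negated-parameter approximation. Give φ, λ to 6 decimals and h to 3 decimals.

φ=15.451675°, λ=115.030916°, h=-24.621 m

start: X=-2602371.4326, Y=5571732.3105, Z=1687815.1710 m
→ Helmert⁻¹: X=-2602238.6773, Y=5572224.5435, Z=1688385.2595
→ Helmert⁻¹: X=-2601808.2398, Y=5571744.5548, Z=1688337.4257
→ geod (Bowring, a=6378388.000): φ=15.45167500°, λ=115.03091600°, h=-24.6210 m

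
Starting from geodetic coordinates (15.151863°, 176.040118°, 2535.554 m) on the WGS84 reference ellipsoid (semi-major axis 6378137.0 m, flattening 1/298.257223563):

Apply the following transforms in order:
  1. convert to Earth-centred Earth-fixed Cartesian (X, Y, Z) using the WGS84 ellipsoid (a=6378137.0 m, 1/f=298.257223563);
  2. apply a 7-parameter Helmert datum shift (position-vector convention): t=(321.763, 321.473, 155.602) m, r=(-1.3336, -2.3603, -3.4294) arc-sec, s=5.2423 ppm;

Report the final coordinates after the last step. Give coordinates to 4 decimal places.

start: φ=15.151863°, λ=176.040118°, h=2535.554 m
→ ECEF (a=6378137.000, f=1/298.257223563): X=-6145559.1924, Y=425415.4656, Z=1656988.0843
→ Helmert 7p (PV): X=-6145281.5343, Y=425852.0598, Z=1657079.2978

X=-6145281.5343 m, Y=425852.0598 m, Z=1657079.2978 m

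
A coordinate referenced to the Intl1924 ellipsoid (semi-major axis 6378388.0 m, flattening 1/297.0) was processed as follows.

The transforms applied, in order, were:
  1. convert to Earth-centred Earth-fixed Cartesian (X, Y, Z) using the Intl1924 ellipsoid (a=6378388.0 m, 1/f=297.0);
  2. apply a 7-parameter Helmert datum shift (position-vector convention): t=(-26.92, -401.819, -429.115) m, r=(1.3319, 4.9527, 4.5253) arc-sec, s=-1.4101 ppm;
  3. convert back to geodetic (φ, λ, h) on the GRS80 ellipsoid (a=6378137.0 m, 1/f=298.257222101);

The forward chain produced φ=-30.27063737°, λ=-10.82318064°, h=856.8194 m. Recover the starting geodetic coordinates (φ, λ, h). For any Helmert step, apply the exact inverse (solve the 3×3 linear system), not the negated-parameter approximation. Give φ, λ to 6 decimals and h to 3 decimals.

start: φ=-30.270637°, λ=-10.823181°, h=856.819 m
→ ECEF (a=6378137.000, f=1/298.257222101): X=5415849.2126, Y=-1035399.5371, Z=-3196752.1228
→ Helmert⁻¹: X=5415937.8042, Y=-1035138.6379, Z=-3196190.7867
→ geod (Bowring, a=6378388.000): φ=-30.26680800°, λ=-10.82034500°, h=378.8770 m

φ=-30.266808°, λ=-10.820345°, h=378.877 m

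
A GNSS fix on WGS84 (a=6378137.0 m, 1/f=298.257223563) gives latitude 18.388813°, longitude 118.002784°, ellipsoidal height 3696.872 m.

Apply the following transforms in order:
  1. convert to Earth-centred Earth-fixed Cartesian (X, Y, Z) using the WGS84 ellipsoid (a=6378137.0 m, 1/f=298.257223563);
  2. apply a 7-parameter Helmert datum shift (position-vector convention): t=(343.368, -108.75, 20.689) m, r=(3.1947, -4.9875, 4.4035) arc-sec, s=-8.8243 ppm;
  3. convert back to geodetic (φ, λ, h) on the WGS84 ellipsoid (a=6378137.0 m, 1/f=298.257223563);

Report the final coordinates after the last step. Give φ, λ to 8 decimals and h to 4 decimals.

φ=18.38985782°, λ=118.00216424°, h=3403.0339 m

start: φ=18.388813°, λ=118.002784°, h=3696.872 m
→ ECEF (a=6378137.000, f=1/298.257223563): X=-2844308.9423, Y=5348740.1069, Z=2000433.8332
→ Helmert 7p (PV): X=-2844103.0335, Y=5348492.4530, Z=2000450.9371
→ geod (Bowring, a=6378137.000): φ=18.38985782°, λ=118.00216424°, h=3403.0339 m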